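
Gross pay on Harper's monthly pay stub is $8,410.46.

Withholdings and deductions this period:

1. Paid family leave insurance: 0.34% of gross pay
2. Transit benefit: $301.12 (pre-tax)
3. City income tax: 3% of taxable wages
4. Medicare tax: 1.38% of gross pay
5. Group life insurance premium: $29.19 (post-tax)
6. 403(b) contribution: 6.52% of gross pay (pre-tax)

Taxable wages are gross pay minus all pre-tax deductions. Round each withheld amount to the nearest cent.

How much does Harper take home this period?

$7,160.30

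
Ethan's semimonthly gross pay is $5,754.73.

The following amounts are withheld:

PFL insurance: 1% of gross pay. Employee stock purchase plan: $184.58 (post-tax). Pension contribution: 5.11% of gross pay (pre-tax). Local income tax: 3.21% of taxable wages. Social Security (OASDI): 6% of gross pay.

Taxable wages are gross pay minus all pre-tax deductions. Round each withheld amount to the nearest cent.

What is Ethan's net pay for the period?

$4,697.96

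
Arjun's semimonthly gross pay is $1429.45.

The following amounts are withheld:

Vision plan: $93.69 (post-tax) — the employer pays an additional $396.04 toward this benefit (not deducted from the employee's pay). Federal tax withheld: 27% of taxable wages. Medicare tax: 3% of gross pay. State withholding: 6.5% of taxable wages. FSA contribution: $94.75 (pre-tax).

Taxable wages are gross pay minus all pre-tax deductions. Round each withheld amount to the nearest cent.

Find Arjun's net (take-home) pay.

FSA contribution: $94.75
Taxable wages = $1429.45 − $94.75 = $1334.70
State withholding: $1334.70 × 0.065 = $86.76
Federal tax withheld: $1334.70 × 0.27 = $360.37
Medicare tax: $1429.45 × 0.03 = $42.88
Vision plan: $93.69
(Employer's $396.04 toward vision plan is not withheld from the employee.)
Total deductions = $94.75 + $86.76 + $360.37 + $42.88 + $93.69 = $678.45
Net pay = $1429.45 − $678.45 = $751.00

$751.00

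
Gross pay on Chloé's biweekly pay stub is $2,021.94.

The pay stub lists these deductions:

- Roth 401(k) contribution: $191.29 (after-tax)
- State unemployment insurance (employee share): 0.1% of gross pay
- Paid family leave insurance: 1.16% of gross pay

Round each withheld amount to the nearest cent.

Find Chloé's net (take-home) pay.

$1,805.18

Paid family leave insurance: $2,021.94 × 0.0116 = $23.45
State unemployment insurance (employee share): $2,021.94 × 0.001 = $2.02
Roth 401(k) contribution: $191.29
Total deductions = $23.45 + $2.02 + $191.29 = $216.76
Net pay = $2,021.94 − $216.76 = $1,805.18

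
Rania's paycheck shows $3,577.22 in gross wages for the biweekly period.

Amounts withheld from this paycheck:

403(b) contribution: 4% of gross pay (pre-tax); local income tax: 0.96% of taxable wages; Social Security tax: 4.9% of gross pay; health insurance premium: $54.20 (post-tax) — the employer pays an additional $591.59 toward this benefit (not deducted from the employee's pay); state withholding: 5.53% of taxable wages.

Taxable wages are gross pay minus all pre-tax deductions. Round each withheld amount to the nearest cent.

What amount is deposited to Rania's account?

$2,981.77

403(b) contribution: $3,577.22 × 0.04 = $143.09
Taxable wages = $3,577.22 − $143.09 = $3,434.13
State withholding: $3,434.13 × 0.0553 = $189.91
Local income tax: $3,434.13 × 0.0096 = $32.97
Social Security tax: $3,577.22 × 0.049 = $175.28
Health insurance premium: $54.20
(Employer's $591.59 toward health insurance premium is not withheld from the employee.)
Total deductions = $143.09 + $189.91 + $32.97 + $175.28 + $54.20 = $595.45
Net pay = $3,577.22 − $595.45 = $2,981.77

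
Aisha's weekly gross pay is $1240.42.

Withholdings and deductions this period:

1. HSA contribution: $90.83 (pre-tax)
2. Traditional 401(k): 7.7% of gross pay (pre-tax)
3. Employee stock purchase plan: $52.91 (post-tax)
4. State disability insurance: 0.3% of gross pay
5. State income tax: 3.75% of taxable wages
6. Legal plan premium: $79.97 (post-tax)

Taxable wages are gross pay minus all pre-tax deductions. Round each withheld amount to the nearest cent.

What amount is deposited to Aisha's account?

HSA contribution: $90.83
Traditional 401(k): $1240.42 × 0.077 = $95.51
Pre-tax total = $90.83 + $95.51 = $186.34
Taxable wages = $1240.42 − $186.34 = $1054.08
State income tax: $1054.08 × 0.0375 = $39.53
State disability insurance: $1240.42 × 0.003 = $3.72
Employee stock purchase plan: $52.91
Legal plan premium: $79.97
Total deductions = $90.83 + $95.51 + $39.53 + $3.72 + $52.91 + $79.97 = $362.47
Net pay = $1240.42 − $362.47 = $877.95

$877.95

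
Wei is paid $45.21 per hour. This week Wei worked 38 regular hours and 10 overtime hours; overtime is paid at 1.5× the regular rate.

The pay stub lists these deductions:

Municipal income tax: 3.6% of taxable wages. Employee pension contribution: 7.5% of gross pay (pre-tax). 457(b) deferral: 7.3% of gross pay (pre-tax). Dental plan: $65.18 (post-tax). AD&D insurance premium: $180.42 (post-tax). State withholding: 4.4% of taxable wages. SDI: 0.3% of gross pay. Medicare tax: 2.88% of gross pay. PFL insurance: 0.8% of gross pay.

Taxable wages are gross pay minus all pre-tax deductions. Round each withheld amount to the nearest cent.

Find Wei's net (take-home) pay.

Regular pay: 38 × $45.21 = $1,717.98
Overtime pay: 10 × $45.21 × 1.5 = $678.15
Gross pay = $1,717.98 + $678.15 = $2,396.13
Employee pension contribution: $2,396.13 × 0.075 = $179.71
457(b) deferral: $2,396.13 × 0.073 = $174.92
Pre-tax total = $179.71 + $174.92 = $354.63
Taxable wages = $2,396.13 − $354.63 = $2,041.50
Municipal income tax: $2,041.50 × 0.036 = $73.49
State withholding: $2,041.50 × 0.044 = $89.83
Medicare tax: $2,396.13 × 0.0288 = $69.01
PFL insurance: $2,396.13 × 0.008 = $19.17
SDI: $2,396.13 × 0.003 = $7.19
Dental plan: $65.18
AD&D insurance premium: $180.42
Total deductions = $179.71 + $174.92 + $73.49 + $89.83 + $69.01 + $19.17 + $7.19 + $65.18 + $180.42 = $858.92
Net pay = $2,396.13 − $858.92 = $1,537.21

$1,537.21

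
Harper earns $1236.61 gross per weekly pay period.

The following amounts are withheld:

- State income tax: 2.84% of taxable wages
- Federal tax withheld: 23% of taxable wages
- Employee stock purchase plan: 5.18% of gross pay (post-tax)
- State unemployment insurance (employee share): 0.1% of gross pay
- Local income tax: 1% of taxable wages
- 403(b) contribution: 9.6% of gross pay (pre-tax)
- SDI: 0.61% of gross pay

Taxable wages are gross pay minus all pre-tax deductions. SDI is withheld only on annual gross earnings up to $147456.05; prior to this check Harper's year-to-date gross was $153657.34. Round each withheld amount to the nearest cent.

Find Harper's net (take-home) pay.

$752.55

403(b) contribution: $1236.61 × 0.096 = $118.71
Taxable wages = $1236.61 − $118.71 = $1117.90
Federal tax withheld: $1117.90 × 0.23 = $257.12
Local income tax: $1117.90 × 0.01 = $11.18
State income tax: $1117.90 × 0.0284 = $31.75
SDI: annual cap $147456.05 already reached (YTD $153657.34), so $0.00
State unemployment insurance (employee share): $1236.61 × 0.001 = $1.24
Employee stock purchase plan: $1236.61 × 0.0518 = $64.06
Total deductions = $118.71 + $257.12 + $11.18 + $31.75 + $0.00 + $1.24 + $64.06 = $484.06
Net pay = $1236.61 − $484.06 = $752.55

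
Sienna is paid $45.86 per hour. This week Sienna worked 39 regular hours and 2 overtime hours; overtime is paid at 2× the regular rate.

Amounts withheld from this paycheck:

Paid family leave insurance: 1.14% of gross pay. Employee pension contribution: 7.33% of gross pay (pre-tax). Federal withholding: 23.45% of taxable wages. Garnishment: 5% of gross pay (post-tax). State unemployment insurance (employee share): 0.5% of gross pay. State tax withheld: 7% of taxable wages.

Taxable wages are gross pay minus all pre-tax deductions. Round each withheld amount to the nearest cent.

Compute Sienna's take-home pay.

$1140.04

Regular pay: 39 × $45.86 = $1788.54
Overtime pay: 2 × $45.86 × 2 = $183.44
Gross pay = $1788.54 + $183.44 = $1971.98
Employee pension contribution: $1971.98 × 0.0733 = $144.55
Taxable wages = $1971.98 − $144.55 = $1827.43
State tax withheld: $1827.43 × 0.07 = $127.92
Federal withholding: $1827.43 × 0.2345 = $428.53
State unemployment insurance (employee share): $1971.98 × 0.005 = $9.86
Paid family leave insurance: $1971.98 × 0.0114 = $22.48
Garnishment: $1971.98 × 0.05 = $98.60
Total deductions = $144.55 + $127.92 + $428.53 + $9.86 + $22.48 + $98.60 = $831.94
Net pay = $1971.98 − $831.94 = $1140.04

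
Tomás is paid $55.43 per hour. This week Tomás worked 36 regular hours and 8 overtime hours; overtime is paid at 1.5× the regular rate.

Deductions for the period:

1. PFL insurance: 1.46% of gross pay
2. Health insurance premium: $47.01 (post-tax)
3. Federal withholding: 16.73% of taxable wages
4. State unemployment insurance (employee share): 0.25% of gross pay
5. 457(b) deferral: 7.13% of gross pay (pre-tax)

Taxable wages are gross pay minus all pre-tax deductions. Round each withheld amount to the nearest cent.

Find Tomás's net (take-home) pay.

Regular pay: 36 × $55.43 = $1995.48
Overtime pay: 8 × $55.43 × 1.5 = $665.16
Gross pay = $1995.48 + $665.16 = $2660.64
457(b) deferral: $2660.64 × 0.0713 = $189.70
Taxable wages = $2660.64 − $189.70 = $2470.94
Federal withholding: $2470.94 × 0.1673 = $413.39
State unemployment insurance (employee share): $2660.64 × 0.0025 = $6.65
PFL insurance: $2660.64 × 0.0146 = $38.85
Health insurance premium: $47.01
Total deductions = $189.70 + $413.39 + $6.65 + $38.85 + $47.01 = $695.60
Net pay = $2660.64 − $695.60 = $1965.04

$1965.04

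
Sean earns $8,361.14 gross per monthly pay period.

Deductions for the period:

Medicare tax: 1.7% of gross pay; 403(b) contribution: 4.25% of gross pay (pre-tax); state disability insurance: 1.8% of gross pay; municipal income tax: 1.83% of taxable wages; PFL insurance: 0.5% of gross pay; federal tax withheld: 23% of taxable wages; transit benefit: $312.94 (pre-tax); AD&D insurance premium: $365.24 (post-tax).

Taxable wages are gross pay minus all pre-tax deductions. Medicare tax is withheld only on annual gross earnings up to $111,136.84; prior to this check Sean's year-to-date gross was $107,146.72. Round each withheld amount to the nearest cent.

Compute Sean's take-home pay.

$5,157.33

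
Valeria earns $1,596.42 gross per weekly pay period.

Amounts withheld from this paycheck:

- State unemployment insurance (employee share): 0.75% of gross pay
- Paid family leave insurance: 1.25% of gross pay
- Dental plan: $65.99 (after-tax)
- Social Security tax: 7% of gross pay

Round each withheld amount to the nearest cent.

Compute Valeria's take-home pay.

$1,386.75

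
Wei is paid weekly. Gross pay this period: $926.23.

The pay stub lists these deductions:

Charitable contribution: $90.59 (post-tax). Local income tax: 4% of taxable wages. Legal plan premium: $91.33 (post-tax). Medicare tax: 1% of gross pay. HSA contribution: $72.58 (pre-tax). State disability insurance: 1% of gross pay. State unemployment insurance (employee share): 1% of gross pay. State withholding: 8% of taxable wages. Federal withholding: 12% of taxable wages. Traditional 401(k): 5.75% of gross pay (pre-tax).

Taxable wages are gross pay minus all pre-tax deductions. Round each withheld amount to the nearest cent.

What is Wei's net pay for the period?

$398.59

HSA contribution: $72.58
Traditional 401(k): $926.23 × 0.0575 = $53.26
Pre-tax total = $72.58 + $53.26 = $125.84
Taxable wages = $926.23 − $125.84 = $800.39
State withholding: $800.39 × 0.08 = $64.03
Local income tax: $800.39 × 0.04 = $32.02
Federal withholding: $800.39 × 0.12 = $96.05
Medicare tax: $926.23 × 0.01 = $9.26
State disability insurance: $926.23 × 0.01 = $9.26
State unemployment insurance (employee share): $926.23 × 0.01 = $9.26
Charitable contribution: $90.59
Legal plan premium: $91.33
Total deductions = $72.58 + $53.26 + $64.03 + $32.02 + $96.05 + $9.26 + $9.26 + $9.26 + $90.59 + $91.33 = $527.64
Net pay = $926.23 − $527.64 = $398.59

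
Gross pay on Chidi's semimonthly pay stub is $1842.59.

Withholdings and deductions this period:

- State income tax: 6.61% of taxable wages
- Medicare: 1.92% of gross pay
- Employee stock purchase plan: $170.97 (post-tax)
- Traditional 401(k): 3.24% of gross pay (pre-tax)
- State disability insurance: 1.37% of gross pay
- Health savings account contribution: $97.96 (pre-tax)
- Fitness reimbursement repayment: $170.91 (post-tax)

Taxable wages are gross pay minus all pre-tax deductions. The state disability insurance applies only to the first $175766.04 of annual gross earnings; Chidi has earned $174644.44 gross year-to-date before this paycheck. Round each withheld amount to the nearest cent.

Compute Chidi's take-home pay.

Health savings account contribution: $97.96
Traditional 401(k): $1842.59 × 0.0324 = $59.70
Pre-tax total = $97.96 + $59.70 = $157.66
Taxable wages = $1842.59 − $157.66 = $1684.93
State income tax: $1684.93 × 0.0661 = $111.37
State disability insurance: only $175766.04 − $174644.44 = $1121.60 of this check is subject → $1121.60 × 0.0137 = $15.37
Medicare: $1842.59 × 0.0192 = $35.38
Employee stock purchase plan: $170.97
Fitness reimbursement repayment: $170.91
Total deductions = $97.96 + $59.70 + $111.37 + $15.37 + $35.38 + $170.97 + $170.91 = $661.66
Net pay = $1842.59 − $661.66 = $1180.93

$1180.93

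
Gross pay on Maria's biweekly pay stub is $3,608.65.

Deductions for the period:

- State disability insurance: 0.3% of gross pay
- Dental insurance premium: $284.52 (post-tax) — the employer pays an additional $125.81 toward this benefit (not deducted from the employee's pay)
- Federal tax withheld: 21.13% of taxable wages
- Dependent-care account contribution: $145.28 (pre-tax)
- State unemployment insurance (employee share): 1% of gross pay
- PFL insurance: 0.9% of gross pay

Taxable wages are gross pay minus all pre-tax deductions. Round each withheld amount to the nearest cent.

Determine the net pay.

Dependent-care account contribution: $145.28
Taxable wages = $3,608.65 − $145.28 = $3,463.37
Federal tax withheld: $3,463.37 × 0.2113 = $731.81
PFL insurance: $3,608.65 × 0.009 = $32.48
State disability insurance: $3,608.65 × 0.003 = $10.83
State unemployment insurance (employee share): $3,608.65 × 0.01 = $36.09
Dental insurance premium: $284.52
(Employer's $125.81 toward dental insurance premium is not withheld from the employee.)
Total deductions = $145.28 + $731.81 + $32.48 + $10.83 + $36.09 + $284.52 = $1,241.01
Net pay = $3,608.65 − $1,241.01 = $2,367.64

$2,367.64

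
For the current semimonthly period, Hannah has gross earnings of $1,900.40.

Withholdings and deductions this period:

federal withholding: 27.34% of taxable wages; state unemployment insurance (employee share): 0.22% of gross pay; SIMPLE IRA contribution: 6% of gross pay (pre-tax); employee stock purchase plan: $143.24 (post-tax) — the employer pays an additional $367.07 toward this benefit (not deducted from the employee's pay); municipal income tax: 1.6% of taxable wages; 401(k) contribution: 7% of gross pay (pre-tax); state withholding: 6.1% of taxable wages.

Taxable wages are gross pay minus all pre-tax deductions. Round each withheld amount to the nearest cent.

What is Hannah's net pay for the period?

401(k) contribution: $1,900.40 × 0.07 = $133.03
SIMPLE IRA contribution: $1,900.40 × 0.06 = $114.02
Pre-tax total = $133.03 + $114.02 = $247.05
Taxable wages = $1,900.40 − $247.05 = $1,653.35
Federal withholding: $1,653.35 × 0.2734 = $452.03
Municipal income tax: $1,653.35 × 0.016 = $26.45
State withholding: $1,653.35 × 0.061 = $100.85
State unemployment insurance (employee share): $1,900.40 × 0.0022 = $4.18
Employee stock purchase plan: $143.24
(Employer's $367.07 toward employee stock purchase plan is not withheld from the employee.)
Total deductions = $133.03 + $114.02 + $452.03 + $26.45 + $100.85 + $4.18 + $143.24 = $973.80
Net pay = $1,900.40 − $973.80 = $926.60

$926.60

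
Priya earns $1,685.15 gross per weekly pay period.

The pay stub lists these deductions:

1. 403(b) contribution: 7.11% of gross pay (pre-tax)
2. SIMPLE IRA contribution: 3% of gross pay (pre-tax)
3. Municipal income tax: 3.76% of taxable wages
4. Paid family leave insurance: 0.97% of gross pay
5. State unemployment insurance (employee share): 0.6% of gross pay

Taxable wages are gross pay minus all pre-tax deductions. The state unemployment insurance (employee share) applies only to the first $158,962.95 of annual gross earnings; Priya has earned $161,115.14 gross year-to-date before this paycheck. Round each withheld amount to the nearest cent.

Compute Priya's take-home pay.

$1,441.48

SIMPLE IRA contribution: $1,685.15 × 0.03 = $50.55
403(b) contribution: $1,685.15 × 0.0711 = $119.81
Pre-tax total = $50.55 + $119.81 = $170.36
Taxable wages = $1,685.15 − $170.36 = $1,514.79
Municipal income tax: $1,514.79 × 0.0376 = $56.96
Paid family leave insurance: $1,685.15 × 0.0097 = $16.35
State unemployment insurance (employee share): annual cap $158,962.95 already reached (YTD $161,115.14), so $0.00
Total deductions = $50.55 + $119.81 + $56.96 + $16.35 + $0.00 = $243.67
Net pay = $1,685.15 − $243.67 = $1,441.48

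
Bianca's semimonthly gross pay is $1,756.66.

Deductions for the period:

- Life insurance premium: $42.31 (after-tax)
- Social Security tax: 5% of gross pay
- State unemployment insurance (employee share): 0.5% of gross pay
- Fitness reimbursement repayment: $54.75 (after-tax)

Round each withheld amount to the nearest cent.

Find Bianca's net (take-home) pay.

$1,562.99

Social Security tax: $1,756.66 × 0.05 = $87.83
State unemployment insurance (employee share): $1,756.66 × 0.005 = $8.78
Fitness reimbursement repayment: $54.75
Life insurance premium: $42.31
Total deductions = $87.83 + $8.78 + $54.75 + $42.31 = $193.67
Net pay = $1,756.66 − $193.67 = $1,562.99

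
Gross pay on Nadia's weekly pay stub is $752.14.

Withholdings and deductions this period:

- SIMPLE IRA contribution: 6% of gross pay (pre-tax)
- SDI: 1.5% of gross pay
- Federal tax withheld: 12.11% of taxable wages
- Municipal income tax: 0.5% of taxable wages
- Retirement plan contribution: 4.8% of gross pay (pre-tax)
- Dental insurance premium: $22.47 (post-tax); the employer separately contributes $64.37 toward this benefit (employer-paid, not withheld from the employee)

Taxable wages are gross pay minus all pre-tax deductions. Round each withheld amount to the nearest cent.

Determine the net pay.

Retirement plan contribution: $752.14 × 0.048 = $36.10
SIMPLE IRA contribution: $752.14 × 0.06 = $45.13
Pre-tax total = $36.10 + $45.13 = $81.23
Taxable wages = $752.14 − $81.23 = $670.91
Federal tax withheld: $670.91 × 0.1211 = $81.25
Municipal income tax: $670.91 × 0.005 = $3.35
SDI: $752.14 × 0.015 = $11.28
Dental insurance premium: $22.47
(Employer's $64.37 toward dental insurance premium is not withheld from the employee.)
Total deductions = $36.10 + $45.13 + $81.25 + $3.35 + $11.28 + $22.47 = $199.58
Net pay = $752.14 − $199.58 = $552.56

$552.56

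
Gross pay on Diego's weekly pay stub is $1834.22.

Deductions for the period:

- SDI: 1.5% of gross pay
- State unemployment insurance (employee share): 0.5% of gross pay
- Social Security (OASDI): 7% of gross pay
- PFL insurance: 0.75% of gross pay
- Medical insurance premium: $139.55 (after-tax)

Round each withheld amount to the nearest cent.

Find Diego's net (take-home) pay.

PFL insurance: $1834.22 × 0.0075 = $13.76
Social Security (OASDI): $1834.22 × 0.07 = $128.40
SDI: $1834.22 × 0.015 = $27.51
State unemployment insurance (employee share): $1834.22 × 0.005 = $9.17
Medical insurance premium: $139.55
Total deductions = $13.76 + $128.40 + $27.51 + $9.17 + $139.55 = $318.39
Net pay = $1834.22 − $318.39 = $1515.83

$1515.83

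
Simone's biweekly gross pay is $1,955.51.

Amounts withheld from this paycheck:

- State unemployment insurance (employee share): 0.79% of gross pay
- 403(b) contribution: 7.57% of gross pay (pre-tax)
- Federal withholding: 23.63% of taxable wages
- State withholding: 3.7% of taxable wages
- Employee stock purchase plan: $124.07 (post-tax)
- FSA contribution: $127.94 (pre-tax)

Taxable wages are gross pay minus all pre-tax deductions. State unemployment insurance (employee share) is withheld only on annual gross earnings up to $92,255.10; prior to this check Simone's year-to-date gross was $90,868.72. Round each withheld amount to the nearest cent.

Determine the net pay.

$1,085.50

403(b) contribution: $1,955.51 × 0.0757 = $148.03
FSA contribution: $127.94
Pre-tax total = $148.03 + $127.94 = $275.97
Taxable wages = $1,955.51 − $275.97 = $1,679.54
State withholding: $1,679.54 × 0.037 = $62.14
Federal withholding: $1,679.54 × 0.2363 = $396.88
State unemployment insurance (employee share): only $92,255.10 − $90,868.72 = $1,386.38 of this check is subject → $1,386.38 × 0.0079 = $10.95
Employee stock purchase plan: $124.07
Total deductions = $148.03 + $127.94 + $62.14 + $396.88 + $10.95 + $124.07 = $870.01
Net pay = $1,955.51 − $870.01 = $1,085.50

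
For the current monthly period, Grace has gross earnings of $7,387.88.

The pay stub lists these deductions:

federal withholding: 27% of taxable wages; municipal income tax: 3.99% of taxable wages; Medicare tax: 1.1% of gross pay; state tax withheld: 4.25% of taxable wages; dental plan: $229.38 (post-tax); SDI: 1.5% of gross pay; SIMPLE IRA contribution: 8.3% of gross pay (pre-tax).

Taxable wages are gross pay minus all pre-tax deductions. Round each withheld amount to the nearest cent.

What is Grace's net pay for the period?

$3,965.82

SIMPLE IRA contribution: $7,387.88 × 0.083 = $613.19
Taxable wages = $7,387.88 − $613.19 = $6,774.69
State tax withheld: $6,774.69 × 0.0425 = $287.92
Federal withholding: $6,774.69 × 0.27 = $1,829.17
Municipal income tax: $6,774.69 × 0.0399 = $270.31
SDI: $7,387.88 × 0.015 = $110.82
Medicare tax: $7,387.88 × 0.011 = $81.27
Dental plan: $229.38
Total deductions = $613.19 + $287.92 + $1,829.17 + $270.31 + $110.82 + $81.27 + $229.38 = $3,422.06
Net pay = $7,387.88 − $3,422.06 = $3,965.82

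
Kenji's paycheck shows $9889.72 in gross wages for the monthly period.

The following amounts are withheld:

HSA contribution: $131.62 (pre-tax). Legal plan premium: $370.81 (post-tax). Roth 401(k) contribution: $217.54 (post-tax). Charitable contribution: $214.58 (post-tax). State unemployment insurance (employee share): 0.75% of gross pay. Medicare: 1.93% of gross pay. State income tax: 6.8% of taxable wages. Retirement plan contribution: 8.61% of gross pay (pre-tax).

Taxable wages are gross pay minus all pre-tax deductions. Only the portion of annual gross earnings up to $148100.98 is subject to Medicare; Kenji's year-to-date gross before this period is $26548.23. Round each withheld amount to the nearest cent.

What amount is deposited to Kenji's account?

Retirement plan contribution: $9889.72 × 0.0861 = $851.50
HSA contribution: $131.62
Pre-tax total = $851.50 + $131.62 = $983.12
Taxable wages = $9889.72 − $983.12 = $8906.60
State income tax: $8906.60 × 0.068 = $605.65
Medicare: cap not yet reached, full $9889.72 is subject → $9889.72 × 0.0193 = $190.87
State unemployment insurance (employee share): $9889.72 × 0.0075 = $74.17
Legal plan premium: $370.81
Roth 401(k) contribution: $217.54
Charitable contribution: $214.58
Total deductions = $851.50 + $131.62 + $605.65 + $190.87 + $74.17 + $370.81 + $217.54 + $214.58 = $2656.74
Net pay = $9889.72 − $2656.74 = $7232.98

$7232.98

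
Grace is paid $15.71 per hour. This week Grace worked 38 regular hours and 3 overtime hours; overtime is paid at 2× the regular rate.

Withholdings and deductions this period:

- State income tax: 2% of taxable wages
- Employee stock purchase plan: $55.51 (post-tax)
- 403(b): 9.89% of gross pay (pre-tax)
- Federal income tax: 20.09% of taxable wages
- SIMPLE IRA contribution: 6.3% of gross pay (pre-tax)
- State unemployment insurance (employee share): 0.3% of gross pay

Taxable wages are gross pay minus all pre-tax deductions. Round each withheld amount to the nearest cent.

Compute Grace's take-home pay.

Regular pay: 38 × $15.71 = $596.98
Overtime pay: 3 × $15.71 × 2 = $94.26
Gross pay = $596.98 + $94.26 = $691.24
403(b): $691.24 × 0.0989 = $68.36
SIMPLE IRA contribution: $691.24 × 0.063 = $43.55
Pre-tax total = $68.36 + $43.55 = $111.91
Taxable wages = $691.24 − $111.91 = $579.33
State income tax: $579.33 × 0.02 = $11.59
Federal income tax: $579.33 × 0.2009 = $116.39
State unemployment insurance (employee share): $691.24 × 0.003 = $2.07
Employee stock purchase plan: $55.51
Total deductions = $68.36 + $43.55 + $11.59 + $116.39 + $2.07 + $55.51 = $297.47
Net pay = $691.24 − $297.47 = $393.77

$393.77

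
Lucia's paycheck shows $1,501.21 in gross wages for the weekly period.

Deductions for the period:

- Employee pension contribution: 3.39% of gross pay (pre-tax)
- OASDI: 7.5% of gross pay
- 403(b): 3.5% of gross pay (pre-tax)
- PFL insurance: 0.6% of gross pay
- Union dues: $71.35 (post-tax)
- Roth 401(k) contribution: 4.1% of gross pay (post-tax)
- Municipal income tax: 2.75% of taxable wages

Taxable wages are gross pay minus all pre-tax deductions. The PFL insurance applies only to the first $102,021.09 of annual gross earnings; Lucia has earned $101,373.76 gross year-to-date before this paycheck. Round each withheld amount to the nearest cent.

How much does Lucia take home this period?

403(b): $1,501.21 × 0.035 = $52.54
Employee pension contribution: $1,501.21 × 0.0339 = $50.89
Pre-tax total = $52.54 + $50.89 = $103.43
Taxable wages = $1,501.21 − $103.43 = $1,397.78
Municipal income tax: $1,397.78 × 0.0275 = $38.44
OASDI: $1,501.21 × 0.075 = $112.59
PFL insurance: only $102,021.09 − $101,373.76 = $647.33 of this check is subject → $647.33 × 0.006 = $3.88
Union dues: $71.35
Roth 401(k) contribution: $1,501.21 × 0.041 = $61.55
Total deductions = $52.54 + $50.89 + $38.44 + $112.59 + $3.88 + $71.35 + $61.55 = $391.24
Net pay = $1,501.21 − $391.24 = $1,109.97

$1,109.97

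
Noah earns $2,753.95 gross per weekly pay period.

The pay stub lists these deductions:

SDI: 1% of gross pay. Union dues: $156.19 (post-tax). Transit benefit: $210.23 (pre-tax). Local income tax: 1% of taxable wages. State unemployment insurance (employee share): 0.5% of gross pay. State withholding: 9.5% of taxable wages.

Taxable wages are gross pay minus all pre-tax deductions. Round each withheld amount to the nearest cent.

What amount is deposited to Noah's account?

Transit benefit: $210.23
Taxable wages = $2,753.95 − $210.23 = $2,543.72
Local income tax: $2,543.72 × 0.01 = $25.44
State withholding: $2,543.72 × 0.095 = $241.65
SDI: $2,753.95 × 0.01 = $27.54
State unemployment insurance (employee share): $2,753.95 × 0.005 = $13.77
Union dues: $156.19
Total deductions = $210.23 + $25.44 + $241.65 + $27.54 + $13.77 + $156.19 = $674.82
Net pay = $2,753.95 − $674.82 = $2,079.13

$2,079.13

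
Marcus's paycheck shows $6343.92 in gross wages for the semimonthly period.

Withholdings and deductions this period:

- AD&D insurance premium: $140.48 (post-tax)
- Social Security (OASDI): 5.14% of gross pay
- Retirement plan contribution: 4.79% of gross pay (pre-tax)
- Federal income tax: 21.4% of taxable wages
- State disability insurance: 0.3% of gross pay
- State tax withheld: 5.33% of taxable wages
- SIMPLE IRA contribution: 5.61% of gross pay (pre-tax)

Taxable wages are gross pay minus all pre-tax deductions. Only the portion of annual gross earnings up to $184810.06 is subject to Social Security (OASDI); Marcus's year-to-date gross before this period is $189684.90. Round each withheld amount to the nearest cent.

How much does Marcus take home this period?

$4005.27

Retirement plan contribution: $6343.92 × 0.0479 = $303.87
SIMPLE IRA contribution: $6343.92 × 0.0561 = $355.89
Pre-tax total = $303.87 + $355.89 = $659.76
Taxable wages = $6343.92 − $659.76 = $5684.16
Federal income tax: $5684.16 × 0.214 = $1216.41
State tax withheld: $5684.16 × 0.0533 = $302.97
Social Security (OASDI): annual cap $184810.06 already reached (YTD $189684.90), so $0.00
State disability insurance: $6343.92 × 0.003 = $19.03
AD&D insurance premium: $140.48
Total deductions = $303.87 + $355.89 + $1216.41 + $302.97 + $0.00 + $19.03 + $140.48 = $2338.65
Net pay = $6343.92 − $2338.65 = $4005.27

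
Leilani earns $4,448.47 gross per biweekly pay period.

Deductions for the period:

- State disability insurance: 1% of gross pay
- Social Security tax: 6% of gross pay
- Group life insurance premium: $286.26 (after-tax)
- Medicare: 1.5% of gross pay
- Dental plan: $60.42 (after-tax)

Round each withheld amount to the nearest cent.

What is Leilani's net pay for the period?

$3,723.67

Medicare: $4,448.47 × 0.015 = $66.73
Social Security tax: $4,448.47 × 0.06 = $266.91
State disability insurance: $4,448.47 × 0.01 = $44.48
Dental plan: $60.42
Group life insurance premium: $286.26
Total deductions = $66.73 + $266.91 + $44.48 + $60.42 + $286.26 = $724.80
Net pay = $4,448.47 − $724.80 = $3,723.67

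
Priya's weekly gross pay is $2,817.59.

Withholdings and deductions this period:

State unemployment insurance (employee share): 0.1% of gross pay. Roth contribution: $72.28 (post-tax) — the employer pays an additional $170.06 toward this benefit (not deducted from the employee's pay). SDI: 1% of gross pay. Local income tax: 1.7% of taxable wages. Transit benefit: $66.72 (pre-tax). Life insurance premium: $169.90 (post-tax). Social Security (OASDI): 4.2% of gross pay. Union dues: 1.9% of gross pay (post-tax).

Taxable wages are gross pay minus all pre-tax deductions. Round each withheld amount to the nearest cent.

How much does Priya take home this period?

$2,259.06

Transit benefit: $66.72
Taxable wages = $2,817.59 − $66.72 = $2,750.87
Local income tax: $2,750.87 × 0.017 = $46.76
Social Security (OASDI): $2,817.59 × 0.042 = $118.34
SDI: $2,817.59 × 0.01 = $28.18
State unemployment insurance (employee share): $2,817.59 × 0.001 = $2.82
Roth contribution: $72.28
Life insurance premium: $169.90
Union dues: $2,817.59 × 0.019 = $53.53
(Employer's $170.06 toward Roth contribution is not withheld from the employee.)
Total deductions = $66.72 + $46.76 + $118.34 + $28.18 + $2.82 + $72.28 + $169.90 + $53.53 = $558.53
Net pay = $2,817.59 − $558.53 = $2,259.06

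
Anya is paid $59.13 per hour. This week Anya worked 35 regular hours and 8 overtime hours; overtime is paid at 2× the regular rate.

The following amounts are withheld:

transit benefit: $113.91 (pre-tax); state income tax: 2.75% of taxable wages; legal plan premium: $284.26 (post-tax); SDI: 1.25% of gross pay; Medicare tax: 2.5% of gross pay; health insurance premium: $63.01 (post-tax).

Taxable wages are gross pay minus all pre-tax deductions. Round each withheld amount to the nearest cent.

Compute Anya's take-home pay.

$2,361.56

Regular pay: 35 × $59.13 = $2,069.55
Overtime pay: 8 × $59.13 × 2 = $946.08
Gross pay = $2,069.55 + $946.08 = $3,015.63
Transit benefit: $113.91
Taxable wages = $3,015.63 − $113.91 = $2,901.72
State income tax: $2,901.72 × 0.0275 = $79.80
SDI: $3,015.63 × 0.0125 = $37.70
Medicare tax: $3,015.63 × 0.025 = $75.39
Health insurance premium: $63.01
Legal plan premium: $284.26
Total deductions = $113.91 + $79.80 + $37.70 + $75.39 + $63.01 + $284.26 = $654.07
Net pay = $3,015.63 − $654.07 = $2,361.56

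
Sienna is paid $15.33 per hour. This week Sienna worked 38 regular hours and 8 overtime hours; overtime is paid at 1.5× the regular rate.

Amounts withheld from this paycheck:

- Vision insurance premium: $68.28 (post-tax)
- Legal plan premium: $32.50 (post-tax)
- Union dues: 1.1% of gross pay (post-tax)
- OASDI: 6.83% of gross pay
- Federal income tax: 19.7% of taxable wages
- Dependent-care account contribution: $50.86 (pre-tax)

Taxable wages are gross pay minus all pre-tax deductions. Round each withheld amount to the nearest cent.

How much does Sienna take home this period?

$413.10

Regular pay: 38 × $15.33 = $582.54
Overtime pay: 8 × $15.33 × 1.5 = $183.96
Gross pay = $582.54 + $183.96 = $766.50
Dependent-care account contribution: $50.86
Taxable wages = $766.50 − $50.86 = $715.64
Federal income tax: $715.64 × 0.197 = $140.98
OASDI: $766.50 × 0.0683 = $52.35
Vision insurance premium: $68.28
Union dues: $766.50 × 0.011 = $8.43
Legal plan premium: $32.50
Total deductions = $50.86 + $140.98 + $52.35 + $68.28 + $8.43 + $32.50 = $353.40
Net pay = $766.50 − $353.40 = $413.10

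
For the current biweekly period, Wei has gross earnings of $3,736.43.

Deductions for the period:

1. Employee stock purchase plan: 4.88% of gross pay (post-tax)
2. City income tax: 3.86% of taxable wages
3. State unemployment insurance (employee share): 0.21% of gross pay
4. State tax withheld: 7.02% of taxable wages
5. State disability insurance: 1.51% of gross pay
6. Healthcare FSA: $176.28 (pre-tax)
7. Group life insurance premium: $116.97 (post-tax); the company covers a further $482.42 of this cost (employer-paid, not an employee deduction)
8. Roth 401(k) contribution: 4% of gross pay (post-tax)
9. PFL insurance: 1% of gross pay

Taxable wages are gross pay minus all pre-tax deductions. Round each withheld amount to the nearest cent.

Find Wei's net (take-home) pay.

Healthcare FSA: $176.28
Taxable wages = $3,736.43 − $176.28 = $3,560.15
State tax withheld: $3,560.15 × 0.0702 = $249.92
City income tax: $3,560.15 × 0.0386 = $137.42
PFL insurance: $3,736.43 × 0.01 = $37.36
State disability insurance: $3,736.43 × 0.0151 = $56.42
State unemployment insurance (employee share): $3,736.43 × 0.0021 = $7.85
Employee stock purchase plan: $3,736.43 × 0.0488 = $182.34
Roth 401(k) contribution: $3,736.43 × 0.04 = $149.46
Group life insurance premium: $116.97
(Employer's $482.42 toward group life insurance premium is not withheld from the employee.)
Total deductions = $176.28 + $249.92 + $137.42 + $37.36 + $56.42 + $7.85 + $182.34 + $149.46 + $116.97 = $1,114.02
Net pay = $3,736.43 − $1,114.02 = $2,622.41

$2,622.41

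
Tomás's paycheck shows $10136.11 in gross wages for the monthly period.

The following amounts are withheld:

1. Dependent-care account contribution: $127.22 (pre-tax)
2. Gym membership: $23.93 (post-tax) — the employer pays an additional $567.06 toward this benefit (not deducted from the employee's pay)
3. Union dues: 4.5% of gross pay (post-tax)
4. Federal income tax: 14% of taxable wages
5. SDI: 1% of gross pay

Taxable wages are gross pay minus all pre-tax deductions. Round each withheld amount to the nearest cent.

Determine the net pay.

$8026.24

Dependent-care account contribution: $127.22
Taxable wages = $10136.11 − $127.22 = $10008.89
Federal income tax: $10008.89 × 0.14 = $1401.24
SDI: $10136.11 × 0.01 = $101.36
Gym membership: $23.93
Union dues: $10136.11 × 0.045 = $456.12
(Employer's $567.06 toward gym membership is not withheld from the employee.)
Total deductions = $127.22 + $1401.24 + $101.36 + $23.93 + $456.12 = $2109.87
Net pay = $10136.11 − $2109.87 = $8026.24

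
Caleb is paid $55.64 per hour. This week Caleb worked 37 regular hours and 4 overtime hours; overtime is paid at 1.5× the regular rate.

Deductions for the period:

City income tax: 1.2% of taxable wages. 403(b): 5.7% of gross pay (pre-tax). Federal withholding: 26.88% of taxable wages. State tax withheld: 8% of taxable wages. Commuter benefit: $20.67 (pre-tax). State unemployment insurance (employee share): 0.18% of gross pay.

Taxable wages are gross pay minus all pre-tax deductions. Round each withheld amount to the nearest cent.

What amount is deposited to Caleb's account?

$1,424.60

Regular pay: 37 × $55.64 = $2,058.68
Overtime pay: 4 × $55.64 × 1.5 = $333.84
Gross pay = $2,058.68 + $333.84 = $2,392.52
403(b): $2,392.52 × 0.057 = $136.37
Commuter benefit: $20.67
Pre-tax total = $136.37 + $20.67 = $157.04
Taxable wages = $2,392.52 − $157.04 = $2,235.48
City income tax: $2,235.48 × 0.012 = $26.83
Federal withholding: $2,235.48 × 0.2688 = $600.90
State tax withheld: $2,235.48 × 0.08 = $178.84
State unemployment insurance (employee share): $2,392.52 × 0.0018 = $4.31
Total deductions = $136.37 + $20.67 + $26.83 + $600.90 + $178.84 + $4.31 = $967.92
Net pay = $2,392.52 − $967.92 = $1,424.60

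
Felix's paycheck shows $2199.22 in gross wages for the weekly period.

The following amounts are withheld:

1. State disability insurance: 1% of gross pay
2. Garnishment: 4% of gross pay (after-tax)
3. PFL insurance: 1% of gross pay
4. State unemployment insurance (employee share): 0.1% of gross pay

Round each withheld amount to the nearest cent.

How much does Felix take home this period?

State unemployment insurance (employee share): $2199.22 × 0.001 = $2.20
PFL insurance: $2199.22 × 0.01 = $21.99
State disability insurance: $2199.22 × 0.01 = $21.99
Garnishment: $2199.22 × 0.04 = $87.97
Total deductions = $2.20 + $21.99 + $21.99 + $87.97 = $134.15
Net pay = $2199.22 − $134.15 = $2065.07

$2065.07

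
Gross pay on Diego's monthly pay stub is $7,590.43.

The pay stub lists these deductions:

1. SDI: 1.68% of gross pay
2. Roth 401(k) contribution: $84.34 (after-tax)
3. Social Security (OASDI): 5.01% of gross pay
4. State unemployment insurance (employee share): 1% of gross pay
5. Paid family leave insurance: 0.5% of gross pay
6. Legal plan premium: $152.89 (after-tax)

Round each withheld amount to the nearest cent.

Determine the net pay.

State unemployment insurance (employee share): $7,590.43 × 0.01 = $75.90
Paid family leave insurance: $7,590.43 × 0.005 = $37.95
SDI: $7,590.43 × 0.0168 = $127.52
Social Security (OASDI): $7,590.43 × 0.0501 = $380.28
Roth 401(k) contribution: $84.34
Legal plan premium: $152.89
Total deductions = $75.90 + $37.95 + $127.52 + $380.28 + $84.34 + $152.89 = $858.88
Net pay = $7,590.43 − $858.88 = $6,731.55

$6,731.55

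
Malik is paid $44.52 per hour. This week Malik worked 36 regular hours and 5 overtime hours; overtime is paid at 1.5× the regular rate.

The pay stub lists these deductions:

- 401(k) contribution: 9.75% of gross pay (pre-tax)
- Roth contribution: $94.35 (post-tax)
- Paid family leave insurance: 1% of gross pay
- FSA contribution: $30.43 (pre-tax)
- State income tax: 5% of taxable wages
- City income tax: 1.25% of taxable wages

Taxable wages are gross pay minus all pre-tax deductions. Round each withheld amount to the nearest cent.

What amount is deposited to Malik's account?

Regular pay: 36 × $44.52 = $1,602.72
Overtime pay: 5 × $44.52 × 1.5 = $333.90
Gross pay = $1,602.72 + $333.90 = $1,936.62
FSA contribution: $30.43
401(k) contribution: $1,936.62 × 0.0975 = $188.82
Pre-tax total = $30.43 + $188.82 = $219.25
Taxable wages = $1,936.62 − $219.25 = $1,717.37
State income tax: $1,717.37 × 0.05 = $85.87
City income tax: $1,717.37 × 0.0125 = $21.47
Paid family leave insurance: $1,936.62 × 0.01 = $19.37
Roth contribution: $94.35
Total deductions = $30.43 + $188.82 + $85.87 + $21.47 + $19.37 + $94.35 = $440.31
Net pay = $1,936.62 − $440.31 = $1,496.31

$1,496.31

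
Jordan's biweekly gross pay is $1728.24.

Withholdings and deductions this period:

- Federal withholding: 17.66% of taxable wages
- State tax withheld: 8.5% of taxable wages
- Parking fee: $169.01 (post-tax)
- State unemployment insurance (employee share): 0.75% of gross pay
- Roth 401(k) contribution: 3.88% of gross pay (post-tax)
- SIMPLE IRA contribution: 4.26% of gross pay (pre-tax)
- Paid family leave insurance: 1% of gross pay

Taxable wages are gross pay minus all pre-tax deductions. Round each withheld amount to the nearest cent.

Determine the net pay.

SIMPLE IRA contribution: $1728.24 × 0.0426 = $73.62
Taxable wages = $1728.24 − $73.62 = $1654.62
Federal withholding: $1654.62 × 0.1766 = $292.21
State tax withheld: $1654.62 × 0.085 = $140.64
State unemployment insurance (employee share): $1728.24 × 0.0075 = $12.96
Paid family leave insurance: $1728.24 × 0.01 = $17.28
Roth 401(k) contribution: $1728.24 × 0.0388 = $67.06
Parking fee: $169.01
Total deductions = $73.62 + $292.21 + $140.64 + $12.96 + $17.28 + $67.06 + $169.01 = $772.78
Net pay = $1728.24 − $772.78 = $955.46

$955.46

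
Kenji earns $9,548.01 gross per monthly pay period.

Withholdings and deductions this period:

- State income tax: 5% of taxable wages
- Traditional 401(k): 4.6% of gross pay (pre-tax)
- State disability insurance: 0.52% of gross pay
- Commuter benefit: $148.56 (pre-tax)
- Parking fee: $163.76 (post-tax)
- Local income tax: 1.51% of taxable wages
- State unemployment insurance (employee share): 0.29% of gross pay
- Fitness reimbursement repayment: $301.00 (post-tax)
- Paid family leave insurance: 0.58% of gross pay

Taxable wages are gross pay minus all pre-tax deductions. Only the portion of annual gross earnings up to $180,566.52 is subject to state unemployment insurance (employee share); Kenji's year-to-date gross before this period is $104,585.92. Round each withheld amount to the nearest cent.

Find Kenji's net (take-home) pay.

$7,779.45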